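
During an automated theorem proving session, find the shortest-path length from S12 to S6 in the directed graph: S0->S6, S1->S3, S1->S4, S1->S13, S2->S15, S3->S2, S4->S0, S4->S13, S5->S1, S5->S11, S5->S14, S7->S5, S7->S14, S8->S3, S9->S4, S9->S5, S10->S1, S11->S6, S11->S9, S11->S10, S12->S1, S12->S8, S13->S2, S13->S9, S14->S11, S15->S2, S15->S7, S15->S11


BFS layer-by-layer from S12:
  dist 0: {S12}
  dist 1: {S1, S8}
  dist 2: {S3, S4, S13}
  dist 3: {S0, S2, S9}
  dist 4: {S5, S6, S15}
  -> S6 reached at distance 4
Shortest path length = 4

4


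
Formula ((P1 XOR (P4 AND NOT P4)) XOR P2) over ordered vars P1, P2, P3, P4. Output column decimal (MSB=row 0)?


Formula: ((P1 XOR (P4 AND NOT P4)) XOR P2) over P1, P2, P3, P4 (16 rows)
Evaluate each row (bits = P1,P2,P3,P4, MSB first):
  row 0 [0000]: ((0 XOR (0 AND NOT 0)) XOR 0) -> 0
  row 1 [0001]: ((0 XOR (1 AND NOT 1)) XOR 0) -> 0
  row 2 [0010]: ((0 XOR (0 AND NOT 0)) XOR 0) -> 0
  row 3 [0011]: ((0 XOR (1 AND NOT 1)) XOR 0) -> 0
  row 4 [0100]: ((0 XOR (0 AND NOT 0)) XOR 1) -> 1
  row 5 [0101]: ((0 XOR (1 AND NOT 1)) XOR 1) -> 1
  row 6 [0110]: ((0 XOR (0 AND NOT 0)) XOR 1) -> 1
  row 7 [0111]: ((0 XOR (1 AND NOT 1)) XOR 1) -> 1
  row 8 [1000]: ((1 XOR (0 AND NOT 0)) XOR 0) -> 1
  row 9 [1001]: ((1 XOR (1 AND NOT 1)) XOR 0) -> 1
  row 10 [1010]: ((1 XOR (0 AND NOT 0)) XOR 0) -> 1
  row 11 [1011]: ((1 XOR (1 AND NOT 1)) XOR 0) -> 1
  row 12 [1100]: ((1 XOR (0 AND NOT 0)) XOR 1) -> 0
  row 13 [1101]: ((1 XOR (1 AND NOT 1)) XOR 1) -> 0
  row 14 [1110]: ((1 XOR (0 AND NOT 0)) XOR 1) -> 0
  row 15 [1111]: ((1 XOR (1 AND NOT 1)) XOR 1) -> 0
Full result column, 4 rows per line (P1,P2 fixed per line; P3,P4 runs 00..11 left to right):
  rows 0-3 [P1,P2=00]: 0000  = hex 0
  rows 4-7 [P1,P2=01]: 1111  = hex F
  rows 8-11 [P1,P2=10]: 1111  = hex F
  rows 12-15 [P1,P2=11]: 0000  = hex 0
Output column (row 0 .. row 15) = 0000111111110000
Output column grouped in 4s = 0000 1111 1111 0000 = 0x0FF0
Convert to decimal digit by digit (value = value*16 + digit):
  0 -> 0
  0*16 + 15 (F) = 15
  15*16 + 15 (F) = 255
  255*16 + 0 = 4080
Decimal = 4080

4080


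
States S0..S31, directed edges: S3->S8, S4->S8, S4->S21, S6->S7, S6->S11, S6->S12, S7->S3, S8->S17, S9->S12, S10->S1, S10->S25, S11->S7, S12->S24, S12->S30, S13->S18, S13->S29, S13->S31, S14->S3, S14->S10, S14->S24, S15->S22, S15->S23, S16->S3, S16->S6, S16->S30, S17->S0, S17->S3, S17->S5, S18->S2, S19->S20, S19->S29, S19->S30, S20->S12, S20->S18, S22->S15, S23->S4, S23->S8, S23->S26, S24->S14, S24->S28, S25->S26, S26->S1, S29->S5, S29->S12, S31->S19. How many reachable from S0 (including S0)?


BFS from S0:
  layer 0: {S0}
Reachable set: {S0}
Count = 1

1


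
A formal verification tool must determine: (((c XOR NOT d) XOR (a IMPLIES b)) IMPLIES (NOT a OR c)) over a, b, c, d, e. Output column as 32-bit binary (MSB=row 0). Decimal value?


Formula: (((c XOR NOT d) XOR (a IMPLIES b)) IMPLIES (NOT a OR c)) over a, b, c, d, e (32 rows)
Evaluate each row (bits = a,b,c,d,e, MSB first):
  row 0 [00000]: (((0 XOR NOT 0) XOR (0 IMPLIES 0)) IMPLIES (NOT 0 OR 0)) -> 1
  row 1 [00001]: (((0 XOR NOT 0) XOR (0 IMPLIES 0)) IMPLIES (NOT 0 OR 0)) -> 1
  row 2 [00010]: (((0 XOR NOT 1) XOR (0 IMPLIES 0)) IMPLIES (NOT 0 OR 0)) -> 1
  row 3 [00011]: (((0 XOR NOT 1) XOR (0 IMPLIES 0)) IMPLIES (NOT 0 OR 0)) -> 1
  row 4 [00100]: (((1 XOR NOT 0) XOR (0 IMPLIES 0)) IMPLIES (NOT 0 OR 1)) -> 1
  row 5 [00101]: (((1 XOR NOT 0) XOR (0 IMPLIES 0)) IMPLIES (NOT 0 OR 1)) -> 1
  row 6 [00110]: (((1 XOR NOT 1) XOR (0 IMPLIES 0)) IMPLIES (NOT 0 OR 1)) -> 1
  row 7 [00111]: (((1 XOR NOT 1) XOR (0 IMPLIES 0)) IMPLIES (NOT 0 OR 1)) -> 1
  row 8 [01000]: (((0 XOR NOT 0) XOR (0 IMPLIES 1)) IMPLIES (NOT 0 OR 0)) -> 1
  row 9 [01001]: (((0 XOR NOT 0) XOR (0 IMPLIES 1)) IMPLIES (NOT 0 OR 0)) -> 1
  row 10 [01010]: (((0 XOR NOT 1) XOR (0 IMPLIES 1)) IMPLIES (NOT 0 OR 0)) -> 1
  row 11 [01011]: (((0 XOR NOT 1) XOR (0 IMPLIES 1)) IMPLIES (NOT 0 OR 0)) -> 1
  row 12 [01100]: (((1 XOR NOT 0) XOR (0 IMPLIES 1)) IMPLIES (NOT 0 OR 1)) -> 1
  row 13 [01101]: (((1 XOR NOT 0) XOR (0 IMPLIES 1)) IMPLIES (NOT 0 OR 1)) -> 1
  row 14 [01110]: (((1 XOR NOT 1) XOR (0 IMPLIES 1)) IMPLIES (NOT 0 OR 1)) -> 1
  row 15 [01111]: (((1 XOR NOT 1) XOR (0 IMPLIES 1)) IMPLIES (NOT 0 OR 1)) -> 1
  row 16 [10000]: (((0 XOR NOT 0) XOR (1 IMPLIES 0)) IMPLIES (NOT 1 OR 0)) -> 0
  row 17 [10001]: (((0 XOR NOT 0) XOR (1 IMPLIES 0)) IMPLIES (NOT 1 OR 0)) -> 0
  row 18 [10010]: (((0 XOR NOT 1) XOR (1 IMPLIES 0)) IMPLIES (NOT 1 OR 0)) -> 1
  row 19 [10011]: (((0 XOR NOT 1) XOR (1 IMPLIES 0)) IMPLIES (NOT 1 OR 0)) -> 1
  row 20 [10100]: (((1 XOR NOT 0) XOR (1 IMPLIES 0)) IMPLIES (NOT 1 OR 1)) -> 1
  row 21 [10101]: (((1 XOR NOT 0) XOR (1 IMPLIES 0)) IMPLIES (NOT 1 OR 1)) -> 1
  row 22 [10110]: (((1 XOR NOT 1) XOR (1 IMPLIES 0)) IMPLIES (NOT 1 OR 1)) -> 1
  row 23 [10111]: (((1 XOR NOT 1) XOR (1 IMPLIES 0)) IMPLIES (NOT 1 OR 1)) -> 1
  row 24 [11000]: (((0 XOR NOT 0) XOR (1 IMPLIES 1)) IMPLIES (NOT 1 OR 0)) -> 1
  row 25 [11001]: (((0 XOR NOT 0) XOR (1 IMPLIES 1)) IMPLIES (NOT 1 OR 0)) -> 1
  row 26 [11010]: (((0 XOR NOT 1) XOR (1 IMPLIES 1)) IMPLIES (NOT 1 OR 0)) -> 0
  row 27 [11011]: (((0 XOR NOT 1) XOR (1 IMPLIES 1)) IMPLIES (NOT 1 OR 0)) -> 0
  row 28 [11100]: (((1 XOR NOT 0) XOR (1 IMPLIES 1)) IMPLIES (NOT 1 OR 1)) -> 1
  row 29 [11101]: (((1 XOR NOT 0) XOR (1 IMPLIES 1)) IMPLIES (NOT 1 OR 1)) -> 1
  row 30 [11110]: (((1 XOR NOT 1) XOR (1 IMPLIES 1)) IMPLIES (NOT 1 OR 1)) -> 1
  row 31 [11111]: (((1 XOR NOT 1) XOR (1 IMPLIES 1)) IMPLIES (NOT 1 OR 1)) -> 1
Full result column, 4 rows per line (a,b,c fixed per line; d,e runs 00..11 left to right):
  rows 0-3 [a,b,c=000]: 1111  = hex F
  rows 4-7 [a,b,c=001]: 1111  = hex F
  rows 8-11 [a,b,c=010]: 1111  = hex F
  rows 12-15 [a,b,c=011]: 1111  = hex F
  rows 16-19 [a,b,c=100]: 0011  = hex 3
  rows 20-23 [a,b,c=101]: 1111  = hex F
  rows 24-27 [a,b,c=110]: 1100  = hex C
  rows 28-31 [a,b,c=111]: 1111  = hex F
Output column (row 0 .. row 31) = 11111111111111110011111111001111
Output column grouped in 4s = 1111 1111 1111 1111 0011 1111 1100 1111 = 0xFFFF3FCF
Convert to decimal digit by digit (value = value*16 + digit):
  F -> 15
  15*16 + 15 (F) = 255
  255*16 + 15 (F) = 4095
  4095*16 + 15 (F) = 65535
  65535*16 + 3 = 1048563
  1048563*16 + 15 (F) = 16777023
  16777023*16 + 12 (C) = 268432380
  268432380*16 + 15 (F) = 4294918095
Decimal = 4294918095

4294918095


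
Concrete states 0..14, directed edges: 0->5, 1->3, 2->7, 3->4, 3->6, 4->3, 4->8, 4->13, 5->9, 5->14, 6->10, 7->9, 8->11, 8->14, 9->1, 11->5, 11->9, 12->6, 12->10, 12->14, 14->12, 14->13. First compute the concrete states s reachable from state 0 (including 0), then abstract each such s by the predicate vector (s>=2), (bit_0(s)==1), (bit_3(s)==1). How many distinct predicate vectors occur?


BFS from 0:
Concrete reachable: {0, 1, 3, 4, 5, 6, 8, 9, 10, 11, 12, 13, 14}
Abstract via predicates (s>=2), (bit_0(s)==1), (bit_3(s)==1):
  (0,0,0) <- {0}
  (0,1,0) <- {1}
  (1,0,0) <- {4, 6}
  (1,0,1) <- {8, 10, 12, 14}
  (1,1,0) <- {3, 5}
  (1,1,1) <- {9, 11, 13}
Distinct abstract states = 6

6


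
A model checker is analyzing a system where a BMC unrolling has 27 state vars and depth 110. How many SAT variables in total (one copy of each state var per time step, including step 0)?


BMC unrolls to depth k, creating one copy of each state var for steps 0..k.
Step count = 110 + 1 = 111 (steps 0 through 110)
Vars per step = 27
Total = 27 * 111 = 2997

2997


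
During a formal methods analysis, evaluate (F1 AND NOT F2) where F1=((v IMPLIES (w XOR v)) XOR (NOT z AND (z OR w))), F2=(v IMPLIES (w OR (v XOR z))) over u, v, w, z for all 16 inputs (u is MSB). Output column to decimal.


F1 = ((v IMPLIES (w XOR v)) XOR (NOT z AND (z OR w)))
F2 = (v IMPLIES (w OR (v XOR z)))
Counterexample to F1=>F2 is where F1=1 and F2=0.
Evaluate each row (bits = u,v,w,z, MSB first):
  row 0 [0000]: F1=1 F2=1 -> F1&~F2 -> 0
  row 1 [0001]: F1=1 F2=1 -> F1&~F2 -> 0
  row 2 [0010]: F1=0 F2=1 -> F1&~F2 -> 0
  row 3 [0011]: F1=1 F2=1 -> F1&~F2 -> 0
  row 4 [0100]: F1=1 F2=1 -> F1&~F2 -> 0
  row 5 [0101]: F1=1 F2=0 -> F1&~F2 -> 1
  row 6 [0110]: F1=1 F2=1 -> F1&~F2 -> 0
  row 7 [0111]: F1=0 F2=1 -> F1&~F2 -> 0
  row 8 [1000]: F1=1 F2=1 -> F1&~F2 -> 0
  row 9 [1001]: F1=1 F2=1 -> F1&~F2 -> 0
  row 10 [1010]: F1=0 F2=1 -> F1&~F2 -> 0
  row 11 [1011]: F1=1 F2=1 -> F1&~F2 -> 0
  row 12 [1100]: F1=1 F2=1 -> F1&~F2 -> 0
  row 13 [1101]: F1=1 F2=0 -> F1&~F2 -> 1
  row 14 [1110]: F1=1 F2=1 -> F1&~F2 -> 0
  row 15 [1111]: F1=0 F2=1 -> F1&~F2 -> 0
Full result column, 4 rows per line (u,v fixed per line; w,z runs 00..11 left to right):
  rows 0-3 [u,v=00]: 0000  = hex 0
  rows 4-7 [u,v=01]: 0100  = hex 4
  rows 8-11 [u,v=10]: 0000  = hex 0
  rows 12-15 [u,v=11]: 0100  = hex 4
Counterexample vector (row 0 .. row 15) = 0000010000000100
Output column grouped in 4s = 0000 0100 0000 0100 = 0x0404
Convert to decimal digit by digit (value = value*16 + digit):
  0 -> 0
  0*16 + 4 = 4
  4*16 + 0 = 64
  64*16 + 4 = 1028
Decimal = 1028

1028


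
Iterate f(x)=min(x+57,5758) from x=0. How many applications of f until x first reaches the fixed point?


Step 1: x=0, cap=5758, increment=57
Step 2: x grows by 57 each step until capped at 5758; fixed point is x=5758
Step 3: iterations = ceil(5758/57) = 102

102


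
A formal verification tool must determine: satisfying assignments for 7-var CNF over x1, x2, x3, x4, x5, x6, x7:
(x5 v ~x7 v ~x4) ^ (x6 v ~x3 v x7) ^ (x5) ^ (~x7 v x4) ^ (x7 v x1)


CNF with 5 clauses over 7 vars (128 assignments).
An assignment satisfies CNF iff every clause has >=1 true literal.
Check each row (bits = x1,x2,x3,x4,x5,x6,x7; clause T/F shown):
  row 0 [0000000]: clauses=TTFTF -> 0
  row 1 [0000001]: clauses=TTFFT -> 0
  row 2 [0000010]: clauses=TTFTF -> 0
  row 3 [0000011]: clauses=TTFFT -> 0
  row 4 [0000100]: clauses=TTTTF -> 0
  (every remaining row is evaluated the same way; all 128 results are listed next)
Full result column, 8 rows per line (x1,x2,x3,x4 fixed per line; x5,x6,x7 runs 000..111 left to right):
  rows 0-7 [x1,x2,x3,x4=0000]: 00000000  (ones: 0)
  rows 8-15 [x1,x2,x3,x4=0001]: 00000101  (ones: 2)
  rows 16-23 [x1,x2,x3,x4=0010]: 00000000  (ones: 0)
  rows 24-31 [x1,x2,x3,x4=0011]: 00000101  (ones: 2)
  rows 32-39 [x1,x2,x3,x4=0100]: 00000000  (ones: 0)
  rows 40-47 [x1,x2,x3,x4=0101]: 00000101  (ones: 2)
  rows 48-55 [x1,x2,x3,x4=0110]: 00000000  (ones: 0)
  rows 56-63 [x1,x2,x3,x4=0111]: 00000101  (ones: 2)
  rows 64-71 [x1,x2,x3,x4=1000]: 00001010  (ones: 2)
  rows 72-79 [x1,x2,x3,x4=1001]: 00001111  (ones: 4)
  rows 80-87 [x1,x2,x3,x4=1010]: 00000010  (ones: 1)
  rows 88-95 [x1,x2,x3,x4=1011]: 00000111  (ones: 3)
  rows 96-103 [x1,x2,x3,x4=1100]: 00001010  (ones: 2)
  rows 104-111 [x1,x2,x3,x4=1101]: 00001111  (ones: 4)
  rows 112-119 [x1,x2,x3,x4=1110]: 00000010  (ones: 1)
  rows 120-127 [x1,x2,x3,x4=1111]: 00000111  (ones: 3)
Satisfying assignments = 0+2+0+2+0+2+0+2+2+4+1+3+2+4+1+3 = 28

28


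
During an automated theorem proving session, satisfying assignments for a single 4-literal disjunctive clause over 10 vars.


Step 1: Total=2^10=1024
Step 2: Unsat when all 4 false: 2^6=64
Step 3: Sat=1024-64=960

960


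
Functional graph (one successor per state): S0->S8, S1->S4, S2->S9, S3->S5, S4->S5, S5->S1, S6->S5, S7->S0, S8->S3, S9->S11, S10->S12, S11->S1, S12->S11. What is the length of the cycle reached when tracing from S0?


Trace from S0 until a state repeats:
  S0 -> S8 -> S3 -> S5 -> S1 -> S4 -> S5
S5 first seen at step 3, revisited at step 6.
Cycle length = 6 - 3 = 3

3


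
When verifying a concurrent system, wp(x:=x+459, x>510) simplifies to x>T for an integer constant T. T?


Formula: wp(x:=E, P) = P[E/x] (substitute E for x in postcondition)
Step 1: Postcondition: x>510
Step 2: Substitute x+459 for x: x+459>510
Step 3: Solve for x: x > 510-459 = 51

51


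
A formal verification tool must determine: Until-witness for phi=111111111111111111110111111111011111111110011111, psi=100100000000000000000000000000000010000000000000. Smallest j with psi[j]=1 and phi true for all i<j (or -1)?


(phi U psi) at 0: need smallest j with psi[j]=1 and phi[i]=1 for all i in [0,j).
Scan from step 0:
  step 0: psi=1 and phi held for [0,0) -> witness found
Witness step = 0

0


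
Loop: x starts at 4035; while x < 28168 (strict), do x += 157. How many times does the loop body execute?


Step 1: x goes from 4035 toward 28168 by 157; the body runs while x<28168, so iterations = ceil((bound-start)/step)
Step 2: Distance=24133
Step 3: ceil(24133/157)=154

154


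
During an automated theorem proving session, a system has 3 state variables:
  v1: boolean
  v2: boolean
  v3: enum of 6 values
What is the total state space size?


State space = product of domain sizes of all variables.
Domain sizes:
  v1 (boolean): 2
  v2 (boolean): 2
  v3 (enum of 6 values): 6
Product = 2 * 2 * 6 = 24

24


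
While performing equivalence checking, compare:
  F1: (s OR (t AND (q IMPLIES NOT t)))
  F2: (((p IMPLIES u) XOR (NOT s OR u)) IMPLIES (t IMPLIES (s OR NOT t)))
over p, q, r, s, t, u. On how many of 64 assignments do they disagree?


F1 = (s OR (t AND (q IMPLIES NOT t)))
F2 = (((p IMPLIES u) XOR (NOT s OR u)) IMPLIES (t IMPLIES (s OR NOT t)))
Evaluate both on each of 64 rows (bits = p,q,r,s,t,u):
  row 0 [000000]: F1=0 F2=1 (differ) -> 1
  row 1 [000001]: F1=0 F2=1 (differ) -> 1
  row 2 [000010]: F1=1 F2=1 -> 0
  row 3 [000011]: F1=1 F2=1 -> 0
  row 4 [000100]: F1=1 F2=1 -> 0
  (every remaining row is evaluated the same way; all 64 results are listed next)
Full result column, 8 rows per line (p,q,r fixed per line; s,t,u runs 000..111 left to right):
  rows 0-7 [p,q,r=000]: 11000000  (ones: 2)
  rows 8-15 [p,q,r=001]: 11000000  (ones: 2)
  rows 16-23 [p,q,r=010]: 11110000  (ones: 4)
  rows 24-31 [p,q,r=011]: 11110000  (ones: 4)
  rows 32-39 [p,q,r=100]: 11100000  (ones: 3)
  rows 40-47 [p,q,r=101]: 11100000  (ones: 3)
  rows 48-55 [p,q,r=110]: 11010000  (ones: 3)
  rows 56-63 [p,q,r=111]: 11010000  (ones: 3)
Disagreements = 2+2+4+4+3+3+3+3 = 24

24


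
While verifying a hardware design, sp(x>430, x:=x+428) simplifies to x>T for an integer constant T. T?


Formula: sp(P, x:=E) = exists old_x. (x = E[old_x/x]) AND P[old_x/x] (old_x is the value of x before the assignment; eliminate old_x by solving x = E[old_x/x] for old_x)
Step 1: Precondition P: x>430, i.e. old_x > 430
Step 2: Assignment gives x = old_x + 428, so old_x = x - 428
Step 3: Substitute into P: x - 428 > 430
Step 4: Simplify: x > 430+428 = 858

858


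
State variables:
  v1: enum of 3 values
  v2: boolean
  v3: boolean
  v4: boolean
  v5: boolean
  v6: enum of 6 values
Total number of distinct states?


State space = product of domain sizes of all variables.
Domain sizes:
  v1 (enum of 3 values): 3
  v2 (boolean): 2
  v3 (boolean): 2
  v4 (boolean): 2
  v5 (boolean): 2
  v6 (enum of 6 values): 6
Product = 3 * 2 * 2 * 2 * 2 * 6 = 288

288


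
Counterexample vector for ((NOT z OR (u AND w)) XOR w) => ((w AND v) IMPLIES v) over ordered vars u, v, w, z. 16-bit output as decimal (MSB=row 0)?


F1 = ((NOT z OR (u AND w)) XOR w)
F2 = ((w AND v) IMPLIES v)
Counterexample to F1=>F2 is where F1=1 and F2=0.
Evaluate each row (bits = u,v,w,z, MSB first):
  row 0 [0000]: F1=1 F2=1 -> F1&~F2 -> 0
  row 1 [0001]: F1=0 F2=1 -> F1&~F2 -> 0
  row 2 [0010]: F1=0 F2=1 -> F1&~F2 -> 0
  row 3 [0011]: F1=1 F2=1 -> F1&~F2 -> 0
  row 4 [0100]: F1=1 F2=1 -> F1&~F2 -> 0
  row 5 [0101]: F1=0 F2=1 -> F1&~F2 -> 0
  row 6 [0110]: F1=0 F2=1 -> F1&~F2 -> 0
  row 7 [0111]: F1=1 F2=1 -> F1&~F2 -> 0
  row 8 [1000]: F1=1 F2=1 -> F1&~F2 -> 0
  row 9 [1001]: F1=0 F2=1 -> F1&~F2 -> 0
  row 10 [1010]: F1=0 F2=1 -> F1&~F2 -> 0
  row 11 [1011]: F1=0 F2=1 -> F1&~F2 -> 0
  row 12 [1100]: F1=1 F2=1 -> F1&~F2 -> 0
  row 13 [1101]: F1=0 F2=1 -> F1&~F2 -> 0
  row 14 [1110]: F1=0 F2=1 -> F1&~F2 -> 0
  row 15 [1111]: F1=0 F2=1 -> F1&~F2 -> 0
Full result column, 4 rows per line (u,v fixed per line; w,z runs 00..11 left to right):
  rows 0-3 [u,v=00]: 0000  = hex 0
  rows 4-7 [u,v=01]: 0000  = hex 0
  rows 8-11 [u,v=10]: 0000  = hex 0
  rows 12-15 [u,v=11]: 0000  = hex 0
Counterexample vector (row 0 .. row 15) = 0000000000000000
Output column grouped in 4s = 0000 0000 0000 0000 = 0x0000
Convert to decimal digit by digit (value = value*16 + digit):
  0 -> 0
  0*16 + 0 = 0
  0*16 + 0 = 0
  0*16 + 0 = 0
Decimal = 0

0


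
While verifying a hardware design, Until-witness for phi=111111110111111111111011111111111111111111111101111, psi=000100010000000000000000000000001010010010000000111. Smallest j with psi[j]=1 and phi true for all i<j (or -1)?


(phi U psi) at 0: need smallest j with psi[j]=1 and phi[i]=1 for all i in [0,j).
Scan from step 0:
  step 0: phi=1, psi=0 -> continue
  step 1: phi=1, psi=0 -> continue
  step 2: phi=1, psi=0 -> continue
  step 3: psi=1 and phi held for [0,3) -> witness found
Witness step = 3

3


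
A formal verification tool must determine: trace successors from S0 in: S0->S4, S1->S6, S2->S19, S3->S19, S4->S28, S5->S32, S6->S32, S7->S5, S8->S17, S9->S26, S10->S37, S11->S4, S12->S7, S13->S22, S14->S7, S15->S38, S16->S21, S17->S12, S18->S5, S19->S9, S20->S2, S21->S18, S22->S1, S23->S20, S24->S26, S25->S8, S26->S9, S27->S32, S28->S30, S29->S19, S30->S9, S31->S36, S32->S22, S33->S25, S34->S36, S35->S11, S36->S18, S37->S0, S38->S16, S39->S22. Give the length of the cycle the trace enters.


Trace from S0 until a state repeats:
  S0 -> S4 -> S28 -> S30 -> S9 -> S26 -> S9
S9 first seen at step 4, revisited at step 6.
Cycle length = 6 - 4 = 2

2


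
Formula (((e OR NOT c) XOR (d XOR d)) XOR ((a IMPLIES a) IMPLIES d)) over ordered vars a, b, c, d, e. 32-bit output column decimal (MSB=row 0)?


Formula: (((e OR NOT c) XOR (d XOR d)) XOR ((a IMPLIES a) IMPLIES d)) over a, b, c, d, e (32 rows)
Evaluate each row (bits = a,b,c,d,e, MSB first):
  row 0 [00000]: (((0 OR NOT 0) XOR (0 XOR 0)) XOR ((0 IMPLIES 0) IMPLIES 0)) -> 1
  row 1 [00001]: (((1 OR NOT 0) XOR (0 XOR 0)) XOR ((0 IMPLIES 0) IMPLIES 0)) -> 1
  row 2 [00010]: (((0 OR NOT 0) XOR (1 XOR 1)) XOR ((0 IMPLIES 0) IMPLIES 1)) -> 0
  row 3 [00011]: (((1 OR NOT 0) XOR (1 XOR 1)) XOR ((0 IMPLIES 0) IMPLIES 1)) -> 0
  row 4 [00100]: (((0 OR NOT 1) XOR (0 XOR 0)) XOR ((0 IMPLIES 0) IMPLIES 0)) -> 0
  row 5 [00101]: (((1 OR NOT 1) XOR (0 XOR 0)) XOR ((0 IMPLIES 0) IMPLIES 0)) -> 1
  row 6 [00110]: (((0 OR NOT 1) XOR (1 XOR 1)) XOR ((0 IMPLIES 0) IMPLIES 1)) -> 1
  row 7 [00111]: (((1 OR NOT 1) XOR (1 XOR 1)) XOR ((0 IMPLIES 0) IMPLIES 1)) -> 0
  row 8 [01000]: (((0 OR NOT 0) XOR (0 XOR 0)) XOR ((0 IMPLIES 0) IMPLIES 0)) -> 1
  row 9 [01001]: (((1 OR NOT 0) XOR (0 XOR 0)) XOR ((0 IMPLIES 0) IMPLIES 0)) -> 1
  row 10 [01010]: (((0 OR NOT 0) XOR (1 XOR 1)) XOR ((0 IMPLIES 0) IMPLIES 1)) -> 0
  row 11 [01011]: (((1 OR NOT 0) XOR (1 XOR 1)) XOR ((0 IMPLIES 0) IMPLIES 1)) -> 0
  row 12 [01100]: (((0 OR NOT 1) XOR (0 XOR 0)) XOR ((0 IMPLIES 0) IMPLIES 0)) -> 0
  row 13 [01101]: (((1 OR NOT 1) XOR (0 XOR 0)) XOR ((0 IMPLIES 0) IMPLIES 0)) -> 1
  row 14 [01110]: (((0 OR NOT 1) XOR (1 XOR 1)) XOR ((0 IMPLIES 0) IMPLIES 1)) -> 1
  row 15 [01111]: (((1 OR NOT 1) XOR (1 XOR 1)) XOR ((0 IMPLIES 0) IMPLIES 1)) -> 0
  row 16 [10000]: (((0 OR NOT 0) XOR (0 XOR 0)) XOR ((1 IMPLIES 1) IMPLIES 0)) -> 1
  row 17 [10001]: (((1 OR NOT 0) XOR (0 XOR 0)) XOR ((1 IMPLIES 1) IMPLIES 0)) -> 1
  row 18 [10010]: (((0 OR NOT 0) XOR (1 XOR 1)) XOR ((1 IMPLIES 1) IMPLIES 1)) -> 0
  row 19 [10011]: (((1 OR NOT 0) XOR (1 XOR 1)) XOR ((1 IMPLIES 1) IMPLIES 1)) -> 0
  row 20 [10100]: (((0 OR NOT 1) XOR (0 XOR 0)) XOR ((1 IMPLIES 1) IMPLIES 0)) -> 0
  row 21 [10101]: (((1 OR NOT 1) XOR (0 XOR 0)) XOR ((1 IMPLIES 1) IMPLIES 0)) -> 1
  row 22 [10110]: (((0 OR NOT 1) XOR (1 XOR 1)) XOR ((1 IMPLIES 1) IMPLIES 1)) -> 1
  row 23 [10111]: (((1 OR NOT 1) XOR (1 XOR 1)) XOR ((1 IMPLIES 1) IMPLIES 1)) -> 0
  row 24 [11000]: (((0 OR NOT 0) XOR (0 XOR 0)) XOR ((1 IMPLIES 1) IMPLIES 0)) -> 1
  row 25 [11001]: (((1 OR NOT 0) XOR (0 XOR 0)) XOR ((1 IMPLIES 1) IMPLIES 0)) -> 1
  row 26 [11010]: (((0 OR NOT 0) XOR (1 XOR 1)) XOR ((1 IMPLIES 1) IMPLIES 1)) -> 0
  row 27 [11011]: (((1 OR NOT 0) XOR (1 XOR 1)) XOR ((1 IMPLIES 1) IMPLIES 1)) -> 0
  row 28 [11100]: (((0 OR NOT 1) XOR (0 XOR 0)) XOR ((1 IMPLIES 1) IMPLIES 0)) -> 0
  row 29 [11101]: (((1 OR NOT 1) XOR (0 XOR 0)) XOR ((1 IMPLIES 1) IMPLIES 0)) -> 1
  row 30 [11110]: (((0 OR NOT 1) XOR (1 XOR 1)) XOR ((1 IMPLIES 1) IMPLIES 1)) -> 1
  row 31 [11111]: (((1 OR NOT 1) XOR (1 XOR 1)) XOR ((1 IMPLIES 1) IMPLIES 1)) -> 0
Full result column, 4 rows per line (a,b,c fixed per line; d,e runs 00..11 left to right):
  rows 0-3 [a,b,c=000]: 1100  = hex C
  rows 4-7 [a,b,c=001]: 0110  = hex 6
  rows 8-11 [a,b,c=010]: 1100  = hex C
  rows 12-15 [a,b,c=011]: 0110  = hex 6
  rows 16-19 [a,b,c=100]: 1100  = hex C
  rows 20-23 [a,b,c=101]: 0110  = hex 6
  rows 24-27 [a,b,c=110]: 1100  = hex C
  rows 28-31 [a,b,c=111]: 0110  = hex 6
Output column (row 0 .. row 31) = 11000110110001101100011011000110
Output column grouped in 4s = 1100 0110 1100 0110 1100 0110 1100 0110 = 0xC6C6C6C6
Convert to decimal digit by digit (value = value*16 + digit):
  C -> 12
  12*16 + 6 = 198
  198*16 + 12 (C) = 3180
  3180*16 + 6 = 50886
  50886*16 + 12 (C) = 814188
  814188*16 + 6 = 13027014
  13027014*16 + 12 (C) = 208432236
  208432236*16 + 6 = 3334915782
Decimal = 3334915782

3334915782


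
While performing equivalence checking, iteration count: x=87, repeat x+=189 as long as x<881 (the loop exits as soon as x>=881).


Step 1: x goes from 87 toward 881 by 189; the body runs while x<881, so iterations = ceil((bound-start)/step)
Step 2: Distance=794
Step 3: ceil(794/189)=5

5


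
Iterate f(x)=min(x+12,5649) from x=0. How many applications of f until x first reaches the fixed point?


Step 1: x=0, cap=5649, increment=12
Step 2: x grows by 12 each step until capped at 5649; fixed point is x=5649
Step 3: iterations = ceil(5649/12) = 471

471


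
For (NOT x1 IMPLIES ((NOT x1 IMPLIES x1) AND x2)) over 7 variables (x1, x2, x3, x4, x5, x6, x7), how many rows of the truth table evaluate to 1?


Formula: (NOT x1 IMPLIES ((NOT x1 IMPLIES x1) AND x2)) over 7 vars (128 rows)
Evaluate each row (x1, x2, x3, x4, x5, x6, x7 as bits, MSB first):
  row 0 [0000000]: (NOT 0 IMPLIES ((NOT 0 IMPLIES 0) AND 0)) -> 0
  row 1 [0000001]: (NOT 0 IMPLIES ((NOT 0 IMPLIES 0) AND 0)) -> 0
  row 2 [0000010]: (NOT 0 IMPLIES ((NOT 0 IMPLIES 0) AND 0)) -> 0
  row 3 [0000011]: (NOT 0 IMPLIES ((NOT 0 IMPLIES 0) AND 0)) -> 0
  row 4 [0000100]: (NOT 0 IMPLIES ((NOT 0 IMPLIES 0) AND 0)) -> 0
  (every remaining row is evaluated the same way; all 128 results are listed next)
Full result column, 8 rows per line (x1,x2,x3,x4 fixed per line; x5,x6,x7 runs 000..111 left to right):
  rows 0-7 [x1,x2,x3,x4=0000]: 00000000  (ones: 0)
  rows 8-15 [x1,x2,x3,x4=0001]: 00000000  (ones: 0)
  rows 16-23 [x1,x2,x3,x4=0010]: 00000000  (ones: 0)
  rows 24-31 [x1,x2,x3,x4=0011]: 00000000  (ones: 0)
  rows 32-39 [x1,x2,x3,x4=0100]: 00000000  (ones: 0)
  rows 40-47 [x1,x2,x3,x4=0101]: 00000000  (ones: 0)
  rows 48-55 [x1,x2,x3,x4=0110]: 00000000  (ones: 0)
  rows 56-63 [x1,x2,x3,x4=0111]: 00000000  (ones: 0)
  rows 64-71 [x1,x2,x3,x4=1000]: 11111111  (ones: 8)
  rows 72-79 [x1,x2,x3,x4=1001]: 11111111  (ones: 8)
  rows 80-87 [x1,x2,x3,x4=1010]: 11111111  (ones: 8)
  rows 88-95 [x1,x2,x3,x4=1011]: 11111111  (ones: 8)
  rows 96-103 [x1,x2,x3,x4=1100]: 11111111  (ones: 8)
  rows 104-111 [x1,x2,x3,x4=1101]: 11111111  (ones: 8)
  rows 112-119 [x1,x2,x3,x4=1110]: 11111111  (ones: 8)
  rows 120-127 [x1,x2,x3,x4=1111]: 11111111  (ones: 8)
Count of 1-rows = 0+0+0+0+0+0+0+0+8+8+8+8+8+8+8+8 = 64

64


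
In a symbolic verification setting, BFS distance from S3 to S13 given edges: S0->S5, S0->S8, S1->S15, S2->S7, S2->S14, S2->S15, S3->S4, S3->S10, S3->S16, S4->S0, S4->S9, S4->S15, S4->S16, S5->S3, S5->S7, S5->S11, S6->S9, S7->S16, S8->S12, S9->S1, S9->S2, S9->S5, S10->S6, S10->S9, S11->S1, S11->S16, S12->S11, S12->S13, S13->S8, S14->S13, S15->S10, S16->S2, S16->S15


BFS layer-by-layer from S3:
  dist 0: {S3}
  dist 1: {S4, S10, S16}
  dist 2: {S0, S2, S6, S9, S15}
  dist 3: {S1, S5, S7, S8, S14}
  dist 4: {S11, S12, S13}
  -> S13 reached at distance 4
Shortest path length = 4

4


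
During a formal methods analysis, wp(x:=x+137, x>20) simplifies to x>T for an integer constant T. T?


Formula: wp(x:=E, P) = P[E/x] (substitute E for x in postcondition)
Step 1: Postcondition: x>20
Step 2: Substitute x+137 for x: x+137>20
Step 3: Solve for x: x > 20-137 = -117

-117


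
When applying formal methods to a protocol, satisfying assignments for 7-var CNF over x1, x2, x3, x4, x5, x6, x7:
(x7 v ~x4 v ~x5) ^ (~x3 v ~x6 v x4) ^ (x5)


CNF with 3 clauses over 7 vars (128 assignments).
An assignment satisfies CNF iff every clause has >=1 true literal.
Check each row (bits = x1,x2,x3,x4,x5,x6,x7; clause T/F shown):
  row 0 [0000000]: clauses=TTF -> 0
  row 1 [0000001]: clauses=TTF -> 0
  row 2 [0000010]: clauses=TTF -> 0
  row 3 [0000011]: clauses=TTF -> 0
  row 4 [0000100]: clauses=TTT -> 1
  (every remaining row is evaluated the same way; all 128 results are listed next)
Full result column, 8 rows per line (x1,x2,x3,x4 fixed per line; x5,x6,x7 runs 000..111 left to right):
  rows 0-7 [x1,x2,x3,x4=0000]: 00001111  (ones: 4)
  rows 8-15 [x1,x2,x3,x4=0001]: 00000101  (ones: 2)
  rows 16-23 [x1,x2,x3,x4=0010]: 00001100  (ones: 2)
  rows 24-31 [x1,x2,x3,x4=0011]: 00000101  (ones: 2)
  rows 32-39 [x1,x2,x3,x4=0100]: 00001111  (ones: 4)
  rows 40-47 [x1,x2,x3,x4=0101]: 00000101  (ones: 2)
  rows 48-55 [x1,x2,x3,x4=0110]: 00001100  (ones: 2)
  rows 56-63 [x1,x2,x3,x4=0111]: 00000101  (ones: 2)
  rows 64-71 [x1,x2,x3,x4=1000]: 00001111  (ones: 4)
  rows 72-79 [x1,x2,x3,x4=1001]: 00000101  (ones: 2)
  rows 80-87 [x1,x2,x3,x4=1010]: 00001100  (ones: 2)
  rows 88-95 [x1,x2,x3,x4=1011]: 00000101  (ones: 2)
  rows 96-103 [x1,x2,x3,x4=1100]: 00001111  (ones: 4)
  rows 104-111 [x1,x2,x3,x4=1101]: 00000101  (ones: 2)
  rows 112-119 [x1,x2,x3,x4=1110]: 00001100  (ones: 2)
  rows 120-127 [x1,x2,x3,x4=1111]: 00000101  (ones: 2)
Satisfying assignments = 4+2+2+2+4+2+2+2+4+2+2+2+4+2+2+2 = 40

40


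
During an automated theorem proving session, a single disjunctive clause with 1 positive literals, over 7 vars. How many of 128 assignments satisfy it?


Step 1: Total=2^7=128
Step 2: Unsat when all 1 false: 2^6=64
Step 3: Sat=128-64=64

64


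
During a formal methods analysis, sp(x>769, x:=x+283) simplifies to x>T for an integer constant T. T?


Formula: sp(P, x:=E) = exists old_x. (x = E[old_x/x]) AND P[old_x/x] (old_x is the value of x before the assignment; eliminate old_x by solving x = E[old_x/x] for old_x)
Step 1: Precondition P: x>769, i.e. old_x > 769
Step 2: Assignment gives x = old_x + 283, so old_x = x - 283
Step 3: Substitute into P: x - 283 > 769
Step 4: Simplify: x > 769+283 = 1052

1052


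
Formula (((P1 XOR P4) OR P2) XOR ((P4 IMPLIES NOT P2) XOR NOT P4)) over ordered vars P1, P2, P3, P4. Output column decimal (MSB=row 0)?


Formula: (((P1 XOR P4) OR P2) XOR ((P4 IMPLIES NOT P2) XOR NOT P4)) over P1, P2, P3, P4 (16 rows)
Evaluate each row (bits = P1,P2,P3,P4, MSB first):
  row 0 [0000]: (((0 XOR 0) OR 0) XOR ((0 IMPLIES NOT 0) XOR NOT 0)) -> 0
  row 1 [0001]: (((0 XOR 1) OR 0) XOR ((1 IMPLIES NOT 0) XOR NOT 1)) -> 0
  row 2 [0010]: (((0 XOR 0) OR 0) XOR ((0 IMPLIES NOT 0) XOR NOT 0)) -> 0
  row 3 [0011]: (((0 XOR 1) OR 0) XOR ((1 IMPLIES NOT 0) XOR NOT 1)) -> 0
  row 4 [0100]: (((0 XOR 0) OR 1) XOR ((0 IMPLIES NOT 1) XOR NOT 0)) -> 1
  row 5 [0101]: (((0 XOR 1) OR 1) XOR ((1 IMPLIES NOT 1) XOR NOT 1)) -> 1
  row 6 [0110]: (((0 XOR 0) OR 1) XOR ((0 IMPLIES NOT 1) XOR NOT 0)) -> 1
  row 7 [0111]: (((0 XOR 1) OR 1) XOR ((1 IMPLIES NOT 1) XOR NOT 1)) -> 1
  row 8 [1000]: (((1 XOR 0) OR 0) XOR ((0 IMPLIES NOT 0) XOR NOT 0)) -> 1
  row 9 [1001]: (((1 XOR 1) OR 0) XOR ((1 IMPLIES NOT 0) XOR NOT 1)) -> 1
  row 10 [1010]: (((1 XOR 0) OR 0) XOR ((0 IMPLIES NOT 0) XOR NOT 0)) -> 1
  row 11 [1011]: (((1 XOR 1) OR 0) XOR ((1 IMPLIES NOT 0) XOR NOT 1)) -> 1
  row 12 [1100]: (((1 XOR 0) OR 1) XOR ((0 IMPLIES NOT 1) XOR NOT 0)) -> 1
  row 13 [1101]: (((1 XOR 1) OR 1) XOR ((1 IMPLIES NOT 1) XOR NOT 1)) -> 1
  row 14 [1110]: (((1 XOR 0) OR 1) XOR ((0 IMPLIES NOT 1) XOR NOT 0)) -> 1
  row 15 [1111]: (((1 XOR 1) OR 1) XOR ((1 IMPLIES NOT 1) XOR NOT 1)) -> 1
Full result column, 4 rows per line (P1,P2 fixed per line; P3,P4 runs 00..11 left to right):
  rows 0-3 [P1,P2=00]: 0000  = hex 0
  rows 4-7 [P1,P2=01]: 1111  = hex F
  rows 8-11 [P1,P2=10]: 1111  = hex F
  rows 12-15 [P1,P2=11]: 1111  = hex F
Output column (row 0 .. row 15) = 0000111111111111
Output column grouped in 4s = 0000 1111 1111 1111 = 0x0FFF
Convert to decimal digit by digit (value = value*16 + digit):
  0 -> 0
  0*16 + 15 (F) = 15
  15*16 + 15 (F) = 255
  255*16 + 15 (F) = 4095
Decimal = 4095

4095


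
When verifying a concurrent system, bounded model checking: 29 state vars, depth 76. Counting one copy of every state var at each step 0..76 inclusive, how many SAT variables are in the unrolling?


BMC unrolls to depth k, creating one copy of each state var for steps 0..k.
Step count = 76 + 1 = 77 (steps 0 through 76)
Vars per step = 29
Total = 29 * 77 = 2233

2233


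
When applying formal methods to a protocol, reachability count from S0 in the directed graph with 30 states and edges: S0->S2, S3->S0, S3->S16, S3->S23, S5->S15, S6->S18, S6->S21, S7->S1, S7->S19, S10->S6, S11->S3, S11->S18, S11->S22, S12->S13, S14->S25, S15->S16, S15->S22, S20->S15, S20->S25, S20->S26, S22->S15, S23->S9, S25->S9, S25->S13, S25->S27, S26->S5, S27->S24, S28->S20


BFS from S0:
  layer 0: {S0}
  layer 1: {S2}
Reachable set: {S0, S2}
Count = 2

2


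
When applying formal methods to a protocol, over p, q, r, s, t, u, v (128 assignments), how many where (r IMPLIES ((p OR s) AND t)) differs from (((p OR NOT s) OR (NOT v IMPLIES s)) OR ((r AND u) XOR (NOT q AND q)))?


F1 = (r IMPLIES ((p OR s) AND t))
F2 = (((p OR NOT s) OR (NOT v IMPLIES s)) OR ((r AND u) XOR (NOT q AND q)))
Evaluate both on each of 128 rows (bits = p,q,r,s,t,u,v):
  row 0 [0000000]: F1=1 F2=1 -> 0
  row 1 [0000001]: F1=1 F2=1 -> 0
  row 2 [0000010]: F1=1 F2=1 -> 0
  row 3 [0000011]: F1=1 F2=1 -> 0
  row 4 [0000100]: F1=1 F2=1 -> 0
  (every remaining row is evaluated the same way; all 128 results are listed next)
Full result column, 8 rows per line (p,q,r,s fixed per line; t,u,v runs 000..111 left to right):
  rows 0-7 [p,q,r,s=0000]: 00000000  (ones: 0)
  rows 8-15 [p,q,r,s=0001]: 00000000  (ones: 0)
  rows 16-23 [p,q,r,s=0010]: 11111111  (ones: 8)
  rows 24-31 [p,q,r,s=0011]: 11110000  (ones: 4)
  rows 32-39 [p,q,r,s=0100]: 00000000  (ones: 0)
  rows 40-47 [p,q,r,s=0101]: 00000000  (ones: 0)
  rows 48-55 [p,q,r,s=0110]: 11111111  (ones: 8)
  rows 56-63 [p,q,r,s=0111]: 11110000  (ones: 4)
  rows 64-71 [p,q,r,s=1000]: 00000000  (ones: 0)
  rows 72-79 [p,q,r,s=1001]: 00000000  (ones: 0)
  rows 80-87 [p,q,r,s=1010]: 11110000  (ones: 4)
  rows 88-95 [p,q,r,s=1011]: 11110000  (ones: 4)
  rows 96-103 [p,q,r,s=1100]: 00000000  (ones: 0)
  rows 104-111 [p,q,r,s=1101]: 00000000  (ones: 0)
  rows 112-119 [p,q,r,s=1110]: 11110000  (ones: 4)
  rows 120-127 [p,q,r,s=1111]: 11110000  (ones: 4)
Disagreements = 0+0+8+4+0+0+8+4+0+0+4+4+0+0+4+4 = 40

40


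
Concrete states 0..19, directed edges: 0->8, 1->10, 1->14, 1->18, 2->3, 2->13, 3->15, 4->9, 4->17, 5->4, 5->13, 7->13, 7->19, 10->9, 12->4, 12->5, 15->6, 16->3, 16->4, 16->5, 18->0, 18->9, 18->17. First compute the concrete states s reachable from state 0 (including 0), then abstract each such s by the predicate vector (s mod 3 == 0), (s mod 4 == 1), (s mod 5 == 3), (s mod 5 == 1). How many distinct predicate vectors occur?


BFS from 0:
Concrete reachable: {0, 8}
Abstract via predicates (s mod 3 == 0), (s mod 4 == 1), (s mod 5 == 3), (s mod 5 == 1):
  (0,0,1,0) <- {8}
  (1,0,0,0) <- {0}
Distinct abstract states = 2

2


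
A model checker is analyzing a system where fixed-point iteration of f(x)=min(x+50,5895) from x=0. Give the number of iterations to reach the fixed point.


Step 1: x=0, cap=5895, increment=50
Step 2: x grows by 50 each step until capped at 5895; fixed point is x=5895
Step 3: iterations = ceil(5895/50) = 118

118


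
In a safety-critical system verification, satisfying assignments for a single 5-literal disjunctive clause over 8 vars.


Step 1: Total=2^8=256
Step 2: Unsat when all 5 false: 2^3=8
Step 3: Sat=256-8=248

248


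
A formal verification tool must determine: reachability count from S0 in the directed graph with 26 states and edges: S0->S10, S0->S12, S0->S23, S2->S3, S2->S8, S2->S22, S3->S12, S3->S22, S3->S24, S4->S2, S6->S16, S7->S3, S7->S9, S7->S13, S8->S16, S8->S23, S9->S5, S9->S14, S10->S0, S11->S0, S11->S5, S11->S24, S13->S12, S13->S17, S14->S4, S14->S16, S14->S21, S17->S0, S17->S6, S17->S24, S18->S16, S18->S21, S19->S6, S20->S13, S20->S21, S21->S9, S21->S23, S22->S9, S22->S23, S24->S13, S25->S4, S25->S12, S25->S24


BFS from S0:
  layer 0: {S0}
  layer 1: {S10, S12, S23}
Reachable set: {S0, S10, S12, S23}
Count = 4

4


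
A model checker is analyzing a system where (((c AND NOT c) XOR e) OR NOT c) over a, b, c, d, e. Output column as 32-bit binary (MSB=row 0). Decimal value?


Formula: (((c AND NOT c) XOR e) OR NOT c) over a, b, c, d, e (32 rows)
Evaluate each row (bits = a,b,c,d,e, MSB first):
  row 0 [00000]: (((0 AND NOT 0) XOR 0) OR NOT 0) -> 1
  row 1 [00001]: (((0 AND NOT 0) XOR 1) OR NOT 0) -> 1
  row 2 [00010]: (((0 AND NOT 0) XOR 0) OR NOT 0) -> 1
  row 3 [00011]: (((0 AND NOT 0) XOR 1) OR NOT 0) -> 1
  row 4 [00100]: (((1 AND NOT 1) XOR 0) OR NOT 1) -> 0
  row 5 [00101]: (((1 AND NOT 1) XOR 1) OR NOT 1) -> 1
  row 6 [00110]: (((1 AND NOT 1) XOR 0) OR NOT 1) -> 0
  row 7 [00111]: (((1 AND NOT 1) XOR 1) OR NOT 1) -> 1
  row 8 [01000]: (((0 AND NOT 0) XOR 0) OR NOT 0) -> 1
  row 9 [01001]: (((0 AND NOT 0) XOR 1) OR NOT 0) -> 1
  row 10 [01010]: (((0 AND NOT 0) XOR 0) OR NOT 0) -> 1
  row 11 [01011]: (((0 AND NOT 0) XOR 1) OR NOT 0) -> 1
  row 12 [01100]: (((1 AND NOT 1) XOR 0) OR NOT 1) -> 0
  row 13 [01101]: (((1 AND NOT 1) XOR 1) OR NOT 1) -> 1
  row 14 [01110]: (((1 AND NOT 1) XOR 0) OR NOT 1) -> 0
  row 15 [01111]: (((1 AND NOT 1) XOR 1) OR NOT 1) -> 1
  row 16 [10000]: (((0 AND NOT 0) XOR 0) OR NOT 0) -> 1
  row 17 [10001]: (((0 AND NOT 0) XOR 1) OR NOT 0) -> 1
  row 18 [10010]: (((0 AND NOT 0) XOR 0) OR NOT 0) -> 1
  row 19 [10011]: (((0 AND NOT 0) XOR 1) OR NOT 0) -> 1
  row 20 [10100]: (((1 AND NOT 1) XOR 0) OR NOT 1) -> 0
  row 21 [10101]: (((1 AND NOT 1) XOR 1) OR NOT 1) -> 1
  row 22 [10110]: (((1 AND NOT 1) XOR 0) OR NOT 1) -> 0
  row 23 [10111]: (((1 AND NOT 1) XOR 1) OR NOT 1) -> 1
  row 24 [11000]: (((0 AND NOT 0) XOR 0) OR NOT 0) -> 1
  row 25 [11001]: (((0 AND NOT 0) XOR 1) OR NOT 0) -> 1
  row 26 [11010]: (((0 AND NOT 0) XOR 0) OR NOT 0) -> 1
  row 27 [11011]: (((0 AND NOT 0) XOR 1) OR NOT 0) -> 1
  row 28 [11100]: (((1 AND NOT 1) XOR 0) OR NOT 1) -> 0
  row 29 [11101]: (((1 AND NOT 1) XOR 1) OR NOT 1) -> 1
  row 30 [11110]: (((1 AND NOT 1) XOR 0) OR NOT 1) -> 0
  row 31 [11111]: (((1 AND NOT 1) XOR 1) OR NOT 1) -> 1
Full result column, 4 rows per line (a,b,c fixed per line; d,e runs 00..11 left to right):
  rows 0-3 [a,b,c=000]: 1111  = hex F
  rows 4-7 [a,b,c=001]: 0101  = hex 5
  rows 8-11 [a,b,c=010]: 1111  = hex F
  rows 12-15 [a,b,c=011]: 0101  = hex 5
  rows 16-19 [a,b,c=100]: 1111  = hex F
  rows 20-23 [a,b,c=101]: 0101  = hex 5
  rows 24-27 [a,b,c=110]: 1111  = hex F
  rows 28-31 [a,b,c=111]: 0101  = hex 5
Output column (row 0 .. row 31) = 11110101111101011111010111110101
Output column grouped in 4s = 1111 0101 1111 0101 1111 0101 1111 0101 = 0xF5F5F5F5
Convert to decimal digit by digit (value = value*16 + digit):
  F -> 15
  15*16 + 5 = 245
  245*16 + 15 (F) = 3935
  3935*16 + 5 = 62965
  62965*16 + 15 (F) = 1007455
  1007455*16 + 5 = 16119285
  16119285*16 + 15 (F) = 257908575
  257908575*16 + 5 = 4126537205
Decimal = 4126537205

4126537205


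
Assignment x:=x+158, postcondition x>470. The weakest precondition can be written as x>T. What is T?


Formula: wp(x:=E, P) = P[E/x] (substitute E for x in postcondition)
Step 1: Postcondition: x>470
Step 2: Substitute x+158 for x: x+158>470
Step 3: Solve for x: x > 470-158 = 312

312


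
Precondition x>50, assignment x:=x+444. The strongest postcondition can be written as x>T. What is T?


Formula: sp(P, x:=E) = exists old_x. (x = E[old_x/x]) AND P[old_x/x] (old_x is the value of x before the assignment; eliminate old_x by solving x = E[old_x/x] for old_x)
Step 1: Precondition P: x>50, i.e. old_x > 50
Step 2: Assignment gives x = old_x + 444, so old_x = x - 444
Step 3: Substitute into P: x - 444 > 50
Step 4: Simplify: x > 50+444 = 494

494


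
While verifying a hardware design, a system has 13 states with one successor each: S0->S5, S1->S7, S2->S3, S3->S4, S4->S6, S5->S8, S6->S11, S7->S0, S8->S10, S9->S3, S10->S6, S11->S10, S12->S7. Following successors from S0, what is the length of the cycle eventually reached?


Trace from S0 until a state repeats:
  S0 -> S5 -> S8 -> S10 -> S6 -> S11 -> S10
S10 first seen at step 3, revisited at step 6.
Cycle length = 6 - 3 = 3

3


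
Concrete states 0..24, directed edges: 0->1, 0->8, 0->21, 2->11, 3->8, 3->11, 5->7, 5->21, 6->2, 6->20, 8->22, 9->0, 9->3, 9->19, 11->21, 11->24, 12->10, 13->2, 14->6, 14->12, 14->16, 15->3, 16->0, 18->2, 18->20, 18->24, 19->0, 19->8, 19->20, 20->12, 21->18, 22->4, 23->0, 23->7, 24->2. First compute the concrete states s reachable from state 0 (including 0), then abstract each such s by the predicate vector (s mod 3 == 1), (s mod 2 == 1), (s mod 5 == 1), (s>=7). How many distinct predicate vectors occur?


BFS from 0:
Concrete reachable: {0, 1, 2, 4, 8, 10, 11, 12, 18, 20, 21, 22, 24}
Abstract via predicates (s mod 3 == 1), (s mod 2 == 1), (s mod 5 == 1), (s>=7):
  (0,0,0,0) <- {0, 2}
  (0,0,0,1) <- {8, 12, 18, 20, 24}
  (0,1,1,1) <- {11, 21}
  (1,0,0,0) <- {4}
  (1,0,0,1) <- {10, 22}
  (1,1,1,0) <- {1}
Distinct abstract states = 6

6


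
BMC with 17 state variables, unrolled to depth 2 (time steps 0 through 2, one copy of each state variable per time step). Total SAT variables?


BMC unrolls to depth k, creating one copy of each state var for steps 0..k.
Step count = 2 + 1 = 3 (steps 0 through 2)
Vars per step = 17
Total = 17 * 3 = 51

51


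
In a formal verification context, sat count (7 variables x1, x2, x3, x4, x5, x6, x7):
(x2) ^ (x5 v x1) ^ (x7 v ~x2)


CNF with 3 clauses over 7 vars (128 assignments).
An assignment satisfies CNF iff every clause has >=1 true literal.
Check each row (bits = x1,x2,x3,x4,x5,x6,x7; clause T/F shown):
  row 0 [0000000]: clauses=FFT -> 0
  row 1 [0000001]: clauses=FFT -> 0
  row 2 [0000010]: clauses=FFT -> 0
  row 3 [0000011]: clauses=FFT -> 0
  row 4 [0000100]: clauses=FTT -> 0
  (every remaining row is evaluated the same way; all 128 results are listed next)
Full result column, 8 rows per line (x1,x2,x3,x4 fixed per line; x5,x6,x7 runs 000..111 left to right):
  rows 0-7 [x1,x2,x3,x4=0000]: 00000000  (ones: 0)
  rows 8-15 [x1,x2,x3,x4=0001]: 00000000  (ones: 0)
  rows 16-23 [x1,x2,x3,x4=0010]: 00000000  (ones: 0)
  rows 24-31 [x1,x2,x3,x4=0011]: 00000000  (ones: 0)
  rows 32-39 [x1,x2,x3,x4=0100]: 00000101  (ones: 2)
  rows 40-47 [x1,x2,x3,x4=0101]: 00000101  (ones: 2)
  rows 48-55 [x1,x2,x3,x4=0110]: 00000101  (ones: 2)
  rows 56-63 [x1,x2,x3,x4=0111]: 00000101  (ones: 2)
  rows 64-71 [x1,x2,x3,x4=1000]: 00000000  (ones: 0)
  rows 72-79 [x1,x2,x3,x4=1001]: 00000000  (ones: 0)
  rows 80-87 [x1,x2,x3,x4=1010]: 00000000  (ones: 0)
  rows 88-95 [x1,x2,x3,x4=1011]: 00000000  (ones: 0)
  rows 96-103 [x1,x2,x3,x4=1100]: 01010101  (ones: 4)
  rows 104-111 [x1,x2,x3,x4=1101]: 01010101  (ones: 4)
  rows 112-119 [x1,x2,x3,x4=1110]: 01010101  (ones: 4)
  rows 120-127 [x1,x2,x3,x4=1111]: 01010101  (ones: 4)
Satisfying assignments = 0+0+0+0+2+2+2+2+0+0+0+0+4+4+4+4 = 24

24


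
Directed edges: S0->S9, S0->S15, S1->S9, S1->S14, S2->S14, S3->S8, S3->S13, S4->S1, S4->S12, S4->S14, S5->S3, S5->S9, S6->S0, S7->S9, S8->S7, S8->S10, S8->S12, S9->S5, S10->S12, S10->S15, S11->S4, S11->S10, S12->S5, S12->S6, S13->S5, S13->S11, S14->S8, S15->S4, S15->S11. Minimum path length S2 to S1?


BFS layer-by-layer from S2:
  dist 0: {S2}
  dist 1: {S14}
  dist 2: {S8}
  dist 3: {S7, S10, S12}
  dist 4: {S5, S6, S9, S15}
  dist 5: {S0, S3, S4, S11}
  dist 6: {S1, S13}
  -> S1 reached at distance 6
Shortest path length = 6

6
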